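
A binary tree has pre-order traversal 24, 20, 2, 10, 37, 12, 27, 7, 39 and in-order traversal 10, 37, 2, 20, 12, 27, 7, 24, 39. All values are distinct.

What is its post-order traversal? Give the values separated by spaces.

The first element of pre-order is the root; it splits in-order into left and right subtrees.
Root 24: left subtree has 7 nodes {10, 37, 2, 20, 12, 27, 7}, right has 1 {39}.
  Root 20: left subtree has 3 nodes {10, 37, 2}, right has 3 {12, 27, 7}.
    Root 2: left subtree has 2 nodes {10, 37}, right has 0 { }.
      Root 10: left subtree has 0 nodes { }, right has 1 {37}.
    Root 12: left subtree has 0 nodes { }, right has 2 {27, 7}.
      Root 27: left subtree has 0 nodes { }, right has 1 {7}.

37 10 2 7 27 12 20 39 24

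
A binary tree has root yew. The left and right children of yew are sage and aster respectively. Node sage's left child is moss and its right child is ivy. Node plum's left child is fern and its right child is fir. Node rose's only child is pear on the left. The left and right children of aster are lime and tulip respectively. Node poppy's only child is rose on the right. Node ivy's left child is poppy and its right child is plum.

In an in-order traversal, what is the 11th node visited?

In-order visits the left subtree, then the node, then the right subtree.
At yew: go left to sage.
  At sage: go left to moss.
    moss is a leaf — visit moss.
  Visit sage.
  At sage: go right to ivy.
    At ivy: go left to poppy.
      At poppy: no left child.
      Visit poppy.
      At poppy: go right to rose.
        At rose: go left to pear.
          pear is a leaf — visit pear.
        Visit rose.
        At rose: no right child.
    Visit ivy.
    At ivy: go right to plum.
      At plum: go left to fern.
        fern is a leaf — visit fern.
      Visit plum.
      At plum: go right to fir.
        fir is a leaf — visit fir.
Visit yew.
At yew: go right to aster.
  At aster: go left to lime.
    lime is a leaf — visit lime.
  Visit aster.
  At aster: go right to tulip.
    tulip is a leaf — visit tulip.
Full in-order sequence: moss, sage, poppy, pear, rose, ivy, fern, plum, fir, yew, lime, aster, tulip.

lime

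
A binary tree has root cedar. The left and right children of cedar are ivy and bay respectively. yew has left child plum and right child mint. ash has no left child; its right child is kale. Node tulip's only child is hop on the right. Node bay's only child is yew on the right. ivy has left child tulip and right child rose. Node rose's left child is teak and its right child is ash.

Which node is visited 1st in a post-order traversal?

Post-order visits the left subtree, then the right subtree, then the node.
At cedar: go left to ivy.
  At ivy: go left to tulip.
    At tulip: no left child.
    At tulip: go right to hop.
      hop is a leaf — visit hop.
    Visit tulip.
  At ivy: go right to rose.
    At rose: go left to teak.
      teak is a leaf — visit teak.
    At rose: go right to ash.
      At ash: no left child.
      At ash: go right to kale.
        kale is a leaf — visit kale.
      Visit ash.
    Visit rose.
  Visit ivy.
At cedar: go right to bay.
  At bay: no left child.
  At bay: go right to yew.
    At yew: go left to plum.
      plum is a leaf — visit plum.
    At yew: go right to mint.
      mint is a leaf — visit mint.
    Visit yew.
  Visit bay.
Visit cedar.
Full post-order sequence: hop, tulip, teak, kale, ash, rose, ivy, plum, mint, yew, bay, cedar.

hop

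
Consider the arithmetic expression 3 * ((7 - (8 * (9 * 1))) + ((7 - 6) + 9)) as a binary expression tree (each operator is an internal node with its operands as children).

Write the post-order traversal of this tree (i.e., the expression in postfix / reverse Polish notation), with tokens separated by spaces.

3 7 8 9 1 * * - 7 6 - 9 + + *

Post-order on an expression tree gives postfix notation: for each operator, emit left operand, right operand, then the operator.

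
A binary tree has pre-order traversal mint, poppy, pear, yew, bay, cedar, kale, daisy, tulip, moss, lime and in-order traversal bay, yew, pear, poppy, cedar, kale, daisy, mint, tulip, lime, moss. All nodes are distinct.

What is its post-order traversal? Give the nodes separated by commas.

bay, yew, pear, daisy, kale, cedar, poppy, lime, moss, tulip, mint

The first element of pre-order is the root; it splits in-order into left and right subtrees.
Root mint: left subtree has 7 nodes {bay, yew, pear, poppy, cedar, kale, daisy}, right has 3 {tulip, lime, moss}.
  Root poppy: left subtree has 3 nodes {bay, yew, pear}, right has 3 {cedar, kale, daisy}.
    Root pear: left subtree has 2 nodes {bay, yew}, right has 0 { }.
      Root yew: left subtree has 1 node {bay}, right has 0 { }.
    Root cedar: left subtree has 0 nodes { }, right has 2 {kale, daisy}.
      Root kale: left subtree has 0 nodes { }, right has 1 {daisy}.
  Root tulip: left subtree has 0 nodes { }, right has 2 {lime, moss}.
    Root moss: left subtree has 1 node {lime}, right has 0 { }.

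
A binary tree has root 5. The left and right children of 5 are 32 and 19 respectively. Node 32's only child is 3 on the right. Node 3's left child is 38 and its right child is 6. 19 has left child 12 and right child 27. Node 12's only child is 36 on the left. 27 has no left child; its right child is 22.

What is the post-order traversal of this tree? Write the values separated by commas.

Post-order visits the left subtree, then the right subtree, then the node.
At 5: go left to 32.
  At 32: no left child.
  At 32: go right to 3.
    At 3: go left to 38.
      38 is a leaf — visit 38.
    At 3: go right to 6.
      6 is a leaf — visit 6.
    Visit 3.
  Visit 32.
At 5: go right to 19.
  At 19: go left to 12.
    At 12: go left to 36.
      36 is a leaf — visit 36.
    At 12: no right child.
    Visit 12.
  At 19: go right to 27.
    At 27: no left child.
    At 27: go right to 22.
      22 is a leaf — visit 22.
    Visit 27.
  Visit 19.
Visit 5.

38, 6, 3, 32, 36, 12, 22, 27, 19, 5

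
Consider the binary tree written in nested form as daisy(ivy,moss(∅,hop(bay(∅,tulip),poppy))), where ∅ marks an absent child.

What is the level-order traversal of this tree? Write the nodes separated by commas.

Level-order visits nodes level by level from the root, left to right within each level.
Level 0: daisy
Level 1: ivy, moss
Level 2: hop
Level 3: bay, poppy
Level 4: tulip

daisy, ivy, moss, hop, bay, poppy, tulip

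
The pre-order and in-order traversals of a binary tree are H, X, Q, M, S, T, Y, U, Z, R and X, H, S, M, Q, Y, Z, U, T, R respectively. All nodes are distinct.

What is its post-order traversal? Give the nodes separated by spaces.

The first element of pre-order is the root; it splits in-order into left and right subtrees.
Root H: left subtree has 1 node {X}, right has 8 {S, M, Q, Y, Z, U, T, R}.
  Root Q: left subtree has 2 nodes {S, M}, right has 5 {Y, Z, U, T, R}.
    Root M: left subtree has 1 node {S}, right has 0 { }.
    Root T: left subtree has 3 nodes {Y, Z, U}, right has 1 {R}.
      Root Y: left subtree has 0 nodes { }, right has 2 {Z, U}.
        Root U: left subtree has 1 node {Z}, right has 0 { }.

X S M Z U Y R T Q H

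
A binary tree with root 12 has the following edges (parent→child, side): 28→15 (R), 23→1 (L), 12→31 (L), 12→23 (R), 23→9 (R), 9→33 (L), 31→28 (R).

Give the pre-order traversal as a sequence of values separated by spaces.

12 31 28 15 23 1 9 33

Pre-order visits the node, then its left subtree, then its right subtree.
Visit 12.
At 12: go left to 31.
  Visit 31.
  At 31: no left child.
  At 31: go right to 28.
    Visit 28.
    At 28: no left child.
    At 28: go right to 15.
      15 is a leaf — visit 15.
At 12: go right to 23.
  Visit 23.
  At 23: go left to 1.
    1 is a leaf — visit 1.
  At 23: go right to 9.
    Visit 9.
    At 9: go left to 33.
      33 is a leaf — visit 33.
    At 9: no right child.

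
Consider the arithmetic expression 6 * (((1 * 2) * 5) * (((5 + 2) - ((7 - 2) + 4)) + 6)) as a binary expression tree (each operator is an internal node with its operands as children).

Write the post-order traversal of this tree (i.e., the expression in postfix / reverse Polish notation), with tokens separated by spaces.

6 1 2 * 5 * 5 2 + 7 2 - 4 + - 6 + * *

Post-order on an expression tree gives postfix notation: for each operator, emit left operand, right operand, then the operator.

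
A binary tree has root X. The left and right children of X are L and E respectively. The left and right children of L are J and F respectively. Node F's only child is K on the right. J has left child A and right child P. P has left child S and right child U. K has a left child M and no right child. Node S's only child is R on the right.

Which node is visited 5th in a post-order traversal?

Post-order visits the left subtree, then the right subtree, then the node.
At X: go left to L.
  At L: go left to J.
    At J: go left to A.
      A is a leaf — visit A.
    At J: go right to P.
      At P: go left to S.
        At S: no left child.
        At S: go right to R.
          R is a leaf — visit R.
        Visit S.
      At P: go right to U.
        U is a leaf — visit U.
      Visit P.
    Visit J.
  At L: go right to F.
    At F: no left child.
    At F: go right to K.
      At K: go left to M.
        M is a leaf — visit M.
      At K: no right child.
      Visit K.
    Visit F.
  Visit L.
At X: go right to E.
  E is a leaf — visit E.
Visit X.
Full post-order sequence: A, R, S, U, P, J, M, K, F, L, E, X.

P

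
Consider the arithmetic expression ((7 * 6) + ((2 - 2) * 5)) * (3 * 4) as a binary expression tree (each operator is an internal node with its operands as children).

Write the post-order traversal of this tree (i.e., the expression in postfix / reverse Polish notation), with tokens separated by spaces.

Post-order on an expression tree gives postfix notation: for each operator, emit left operand, right operand, then the operator.

7 6 * 2 2 - 5 * + 3 4 * *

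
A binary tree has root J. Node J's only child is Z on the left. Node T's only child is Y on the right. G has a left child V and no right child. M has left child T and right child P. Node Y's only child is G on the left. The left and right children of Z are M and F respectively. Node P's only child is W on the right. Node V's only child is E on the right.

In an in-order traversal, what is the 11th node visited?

In-order visits the left subtree, then the node, then the right subtree.
At J: go left to Z.
  At Z: go left to M.
    At M: go left to T.
      At T: no left child.
      Visit T.
      At T: go right to Y.
        At Y: go left to G.
          At G: go left to V.
            At V: no left child.
            Visit V.
            At V: go right to E.
              E is a leaf — visit E.
          Visit G.
          At G: no right child.
        Visit Y.
        At Y: no right child.
    Visit M.
    At M: go right to P.
      At P: no left child.
      Visit P.
      At P: go right to W.
        W is a leaf — visit W.
  Visit Z.
  At Z: go right to F.
    F is a leaf — visit F.
Visit J.
At J: no right child.
Full in-order sequence: T, V, E, G, Y, M, P, W, Z, F, J.

J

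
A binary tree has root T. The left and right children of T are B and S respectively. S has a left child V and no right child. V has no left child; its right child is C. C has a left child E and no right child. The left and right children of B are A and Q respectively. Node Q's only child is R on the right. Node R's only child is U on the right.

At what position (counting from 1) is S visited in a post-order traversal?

9

Post-order visits the left subtree, then the right subtree, then the node.
At T: go left to B.
  At B: go left to A.
    A is a leaf — visit A.
  At B: go right to Q.
    At Q: no left child.
    At Q: go right to R.
      At R: no left child.
      At R: go right to U.
        U is a leaf — visit U.
      Visit R.
    Visit Q.
  Visit B.
At T: go right to S.
  At S: go left to V.
    At V: no left child.
    At V: go right to C.
      At C: go left to E.
        E is a leaf — visit E.
      At C: no right child.
      Visit C.
    Visit V.
  At S: no right child.
  Visit S.
Visit T.
Full post-order sequence: A, U, R, Q, B, E, C, V, S, T.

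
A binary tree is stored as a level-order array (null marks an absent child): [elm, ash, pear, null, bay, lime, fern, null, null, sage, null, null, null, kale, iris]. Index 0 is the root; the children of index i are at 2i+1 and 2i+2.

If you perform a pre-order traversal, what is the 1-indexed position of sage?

Pre-order visits the node, then its left subtree, then its right subtree.
Visit elm.
At elm: go left to ash.
  Visit ash.
  At ash: no left child.
  At ash: go right to bay.
    Visit bay.
    At bay: go left to sage.
      sage is a leaf — visit sage.
    At bay: no right child.
At elm: go right to pear.
  Visit pear.
  At pear: go left to lime.
    lime is a leaf — visit lime.
  At pear: go right to fern.
    Visit fern.
    At fern: go left to kale.
      kale is a leaf — visit kale.
    At fern: go right to iris.
      iris is a leaf — visit iris.
Full pre-order sequence: elm, ash, bay, sage, pear, lime, fern, kale, iris.

4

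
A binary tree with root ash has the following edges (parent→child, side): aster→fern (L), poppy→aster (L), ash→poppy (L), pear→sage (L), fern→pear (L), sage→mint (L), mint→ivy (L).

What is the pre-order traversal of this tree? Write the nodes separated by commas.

ash, poppy, aster, fern, pear, sage, mint, ivy

Pre-order visits the node, then its left subtree, then its right subtree.
Visit ash.
At ash: go left to poppy.
  Visit poppy.
  At poppy: go left to aster.
    Visit aster.
    At aster: go left to fern.
      Visit fern.
      At fern: go left to pear.
        Visit pear.
        At pear: go left to sage.
          Visit sage.
          At sage: go left to mint.
            Visit mint.
            At mint: go left to ivy.
              ivy is a leaf — visit ivy.
            At mint: no right child.
          At sage: no right child.
        At pear: no right child.
      At fern: no right child.
    At aster: no right child.
  At poppy: no right child.
At ash: no right child.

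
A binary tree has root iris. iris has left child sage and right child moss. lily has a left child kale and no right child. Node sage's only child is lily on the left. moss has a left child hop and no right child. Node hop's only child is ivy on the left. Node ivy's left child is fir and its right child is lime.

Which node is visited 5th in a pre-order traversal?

moss

Pre-order visits the node, then its left subtree, then its right subtree.
Visit iris.
At iris: go left to sage.
  Visit sage.
  At sage: go left to lily.
    Visit lily.
    At lily: go left to kale.
      kale is a leaf — visit kale.
    At lily: no right child.
  At sage: no right child.
At iris: go right to moss.
  Visit moss.
  At moss: go left to hop.
    Visit hop.
    At hop: go left to ivy.
      Visit ivy.
      At ivy: go left to fir.
        fir is a leaf — visit fir.
      At ivy: go right to lime.
        lime is a leaf — visit lime.
    At hop: no right child.
  At moss: no right child.
Full pre-order sequence: iris, sage, lily, kale, moss, hop, ivy, fir, lime.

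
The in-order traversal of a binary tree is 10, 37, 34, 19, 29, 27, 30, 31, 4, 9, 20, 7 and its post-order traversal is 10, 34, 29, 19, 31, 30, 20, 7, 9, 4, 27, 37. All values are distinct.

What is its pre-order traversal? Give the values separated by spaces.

37 10 27 19 34 29 4 30 31 9 7 20

The last element of post-order is the root; it splits in-order into left and right subtrees.
Root 37: left subtree has 1 node {10}, right has 10 {34, 19, 29, 27, 30, 31, 4, 9, 20, 7}.
  Root 27: left subtree has 3 nodes {34, 19, 29}, right has 6 {30, 31, 4, 9, 20, 7}.
    Root 19: left subtree has 1 node {34}, right has 1 {29}.
    Root 4: left subtree has 2 nodes {30, 31}, right has 3 {9, 20, 7}.
      Root 30: left subtree has 0 nodes { }, right has 1 {31}.
      Root 9: left subtree has 0 nodes { }, right has 2 {20, 7}.
        Root 7: left subtree has 1 node {20}, right has 0 { }.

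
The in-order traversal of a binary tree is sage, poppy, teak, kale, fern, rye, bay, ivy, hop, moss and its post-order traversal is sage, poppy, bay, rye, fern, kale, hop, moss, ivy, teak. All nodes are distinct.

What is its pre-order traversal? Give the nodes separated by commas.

teak, poppy, sage, ivy, kale, fern, rye, bay, moss, hop

The last element of post-order is the root; it splits in-order into left and right subtrees.
Root teak: left subtree has 2 nodes {sage, poppy}, right has 7 {kale, fern, rye, bay, ivy, hop, moss}.
  Root poppy: left subtree has 1 node {sage}, right has 0 { }.
  Root ivy: left subtree has 4 nodes {kale, fern, rye, bay}, right has 2 {hop, moss}.
    Root kale: left subtree has 0 nodes { }, right has 3 {fern, rye, bay}.
      Root fern: left subtree has 0 nodes { }, right has 2 {rye, bay}.
        Root rye: left subtree has 0 nodes { }, right has 1 {bay}.
    Root moss: left subtree has 1 node {hop}, right has 0 { }.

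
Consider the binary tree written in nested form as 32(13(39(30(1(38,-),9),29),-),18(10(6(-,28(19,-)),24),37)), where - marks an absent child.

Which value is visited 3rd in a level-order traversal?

Level-order visits nodes level by level from the root, left to right within each level.
Level 0: 32
Level 1: 13, 18
Level 2: 39, 10, 37
Level 3: 30, 29, 6, 24
Level 4: 1, 9, 28
Level 5: 38, 19
Full level-order sequence: 32, 13, 18, 39, 10, 37, 30, 29, 6, 24, 1, 9, 28, 38, 19.

18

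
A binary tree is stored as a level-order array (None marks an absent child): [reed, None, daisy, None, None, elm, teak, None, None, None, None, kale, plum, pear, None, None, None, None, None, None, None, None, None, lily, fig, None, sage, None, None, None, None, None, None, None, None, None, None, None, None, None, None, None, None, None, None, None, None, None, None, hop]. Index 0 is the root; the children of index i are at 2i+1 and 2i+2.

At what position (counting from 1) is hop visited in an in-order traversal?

4

In-order visits the left subtree, then the node, then the right subtree.
At reed: no left child.
Visit reed.
At reed: go right to daisy.
  At daisy: go left to elm.
    At elm: go left to kale.
      At kale: go left to lily.
        lily is a leaf — visit lily.
      Visit kale.
      At kale: go right to fig.
        At fig: go left to hop.
          hop is a leaf — visit hop.
        Visit fig.
        At fig: no right child.
    Visit elm.
    At elm: go right to plum.
      At plum: no left child.
      Visit plum.
      At plum: go right to sage.
        sage is a leaf — visit sage.
  Visit daisy.
  At daisy: go right to teak.
    At teak: go left to pear.
      pear is a leaf — visit pear.
    Visit teak.
    At teak: no right child.
Full in-order sequence: reed, lily, kale, hop, fig, elm, plum, sage, daisy, pear, teak.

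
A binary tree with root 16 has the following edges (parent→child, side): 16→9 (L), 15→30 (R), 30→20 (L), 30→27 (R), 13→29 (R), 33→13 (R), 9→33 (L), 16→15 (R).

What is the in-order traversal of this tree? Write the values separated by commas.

In-order visits the left subtree, then the node, then the right subtree.
At 16: go left to 9.
  At 9: go left to 33.
    At 33: no left child.
    Visit 33.
    At 33: go right to 13.
      At 13: no left child.
      Visit 13.
      At 13: go right to 29.
        29 is a leaf — visit 29.
  Visit 9.
  At 9: no right child.
Visit 16.
At 16: go right to 15.
  At 15: no left child.
  Visit 15.
  At 15: go right to 30.
    At 30: go left to 20.
      20 is a leaf — visit 20.
    Visit 30.
    At 30: go right to 27.
      27 is a leaf — visit 27.

33, 13, 29, 9, 16, 15, 20, 30, 27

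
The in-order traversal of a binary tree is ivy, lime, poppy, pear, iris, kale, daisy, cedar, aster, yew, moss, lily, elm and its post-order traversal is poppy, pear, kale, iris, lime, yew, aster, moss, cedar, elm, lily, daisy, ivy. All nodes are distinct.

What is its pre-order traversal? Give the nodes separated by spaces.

The last element of post-order is the root; it splits in-order into left and right subtrees.
Root ivy: left subtree has 0 nodes { }, right has 12 {lime, poppy, pear, iris, kale, daisy, cedar, aster, yew, moss, lily, elm}.
  Root daisy: left subtree has 5 nodes {lime, poppy, pear, iris, kale}, right has 6 {cedar, aster, yew, moss, lily, elm}.
    Root lime: left subtree has 0 nodes { }, right has 4 {poppy, pear, iris, kale}.
      Root iris: left subtree has 2 nodes {poppy, pear}, right has 1 {kale}.
        Root pear: left subtree has 1 node {poppy}, right has 0 { }.
    Root lily: left subtree has 4 nodes {cedar, aster, yew, moss}, right has 1 {elm}.
      Root cedar: left subtree has 0 nodes { }, right has 3 {aster, yew, moss}.
        Root moss: left subtree has 2 nodes {aster, yew}, right has 0 { }.
          Root aster: left subtree has 0 nodes { }, right has 1 {yew}.

ivy daisy lime iris pear poppy kale lily cedar moss aster yew elm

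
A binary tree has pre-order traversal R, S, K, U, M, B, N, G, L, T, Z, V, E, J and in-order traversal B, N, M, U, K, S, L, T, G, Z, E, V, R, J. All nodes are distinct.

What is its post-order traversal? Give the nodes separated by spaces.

N B M U K T L E V Z G S J R

The first element of pre-order is the root; it splits in-order into left and right subtrees.
Root R: left subtree has 12 nodes {B, N, M, U, K, S, L, T, G, Z, E, V}, right has 1 {J}.
  Root S: left subtree has 5 nodes {B, N, M, U, K}, right has 6 {L, T, G, Z, E, V}.
    Root K: left subtree has 4 nodes {B, N, M, U}, right has 0 { }.
      Root U: left subtree has 3 nodes {B, N, M}, right has 0 { }.
        Root M: left subtree has 2 nodes {B, N}, right has 0 { }.
          Root B: left subtree has 0 nodes { }, right has 1 {N}.
    Root G: left subtree has 2 nodes {L, T}, right has 3 {Z, E, V}.
      Root L: left subtree has 0 nodes { }, right has 1 {T}.
      Root Z: left subtree has 0 nodes { }, right has 2 {E, V}.
        Root V: left subtree has 1 node {E}, right has 0 { }.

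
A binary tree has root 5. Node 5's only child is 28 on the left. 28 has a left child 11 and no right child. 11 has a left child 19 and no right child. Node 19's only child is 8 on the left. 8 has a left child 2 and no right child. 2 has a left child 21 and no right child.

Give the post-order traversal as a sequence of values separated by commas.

Post-order visits the left subtree, then the right subtree, then the node.
At 5: go left to 28.
  At 28: go left to 11.
    At 11: go left to 19.
      At 19: go left to 8.
        At 8: go left to 2.
          At 2: go left to 21.
            21 is a leaf — visit 21.
          At 2: no right child.
          Visit 2.
        At 8: no right child.
        Visit 8.
      At 19: no right child.
      Visit 19.
    At 11: no right child.
    Visit 11.
  At 28: no right child.
  Visit 28.
At 5: no right child.
Visit 5.

21, 2, 8, 19, 11, 28, 5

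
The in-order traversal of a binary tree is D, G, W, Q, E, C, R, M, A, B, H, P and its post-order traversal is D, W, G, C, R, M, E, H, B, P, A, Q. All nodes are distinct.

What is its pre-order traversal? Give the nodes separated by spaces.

The last element of post-order is the root; it splits in-order into left and right subtrees.
Root Q: left subtree has 3 nodes {D, G, W}, right has 8 {E, C, R, M, A, B, H, P}.
  Root G: left subtree has 1 node {D}, right has 1 {W}.
  Root A: left subtree has 4 nodes {E, C, R, M}, right has 3 {B, H, P}.
    Root E: left subtree has 0 nodes { }, right has 3 {C, R, M}.
      Root M: left subtree has 2 nodes {C, R}, right has 0 { }.
        Root R: left subtree has 1 node {C}, right has 0 { }.
    Root P: left subtree has 2 nodes {B, H}, right has 0 { }.
      Root B: left subtree has 0 nodes { }, right has 1 {H}.

Q G D W A E M R C P B H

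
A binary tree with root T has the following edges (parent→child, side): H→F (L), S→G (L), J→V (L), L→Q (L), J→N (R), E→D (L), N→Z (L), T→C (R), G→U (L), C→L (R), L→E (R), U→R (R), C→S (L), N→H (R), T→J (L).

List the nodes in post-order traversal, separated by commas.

Post-order visits the left subtree, then the right subtree, then the node.
At T: go left to J.
  At J: go left to V.
    V is a leaf — visit V.
  At J: go right to N.
    At N: go left to Z.
      Z is a leaf — visit Z.
    At N: go right to H.
      At H: go left to F.
        F is a leaf — visit F.
      At H: no right child.
      Visit H.
    Visit N.
  Visit J.
At T: go right to C.
  At C: go left to S.
    At S: go left to G.
      At G: go left to U.
        At U: no left child.
        At U: go right to R.
          R is a leaf — visit R.
        Visit U.
      At G: no right child.
      Visit G.
    At S: no right child.
    Visit S.
  At C: go right to L.
    At L: go left to Q.
      Q is a leaf — visit Q.
    At L: go right to E.
      At E: go left to D.
        D is a leaf — visit D.
      At E: no right child.
      Visit E.
    Visit L.
  Visit C.
Visit T.

V, Z, F, H, N, J, R, U, G, S, Q, D, E, L, C, T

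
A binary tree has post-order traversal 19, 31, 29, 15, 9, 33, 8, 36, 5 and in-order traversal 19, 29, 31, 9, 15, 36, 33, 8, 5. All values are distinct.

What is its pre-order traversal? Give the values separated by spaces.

The last element of post-order is the root; it splits in-order into left and right subtrees.
Root 5: left subtree has 8 nodes {19, 29, 31, 9, 15, 36, 33, 8}, right has 0 { }.
  Root 36: left subtree has 5 nodes {19, 29, 31, 9, 15}, right has 2 {33, 8}.
    Root 9: left subtree has 3 nodes {19, 29, 31}, right has 1 {15}.
      Root 29: left subtree has 1 node {19}, right has 1 {31}.
    Root 8: left subtree has 1 node {33}, right has 0 { }.

5 36 9 29 19 31 15 8 33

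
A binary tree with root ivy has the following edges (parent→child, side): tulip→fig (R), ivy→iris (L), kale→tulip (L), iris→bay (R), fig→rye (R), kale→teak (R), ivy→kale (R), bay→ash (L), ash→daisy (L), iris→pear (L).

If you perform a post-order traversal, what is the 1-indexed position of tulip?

8

Post-order visits the left subtree, then the right subtree, then the node.
At ivy: go left to iris.
  At iris: go left to pear.
    pear is a leaf — visit pear.
  At iris: go right to bay.
    At bay: go left to ash.
      At ash: go left to daisy.
        daisy is a leaf — visit daisy.
      At ash: no right child.
      Visit ash.
    At bay: no right child.
    Visit bay.
  Visit iris.
At ivy: go right to kale.
  At kale: go left to tulip.
    At tulip: no left child.
    At tulip: go right to fig.
      At fig: no left child.
      At fig: go right to rye.
        rye is a leaf — visit rye.
      Visit fig.
    Visit tulip.
  At kale: go right to teak.
    teak is a leaf — visit teak.
  Visit kale.
Visit ivy.
Full post-order sequence: pear, daisy, ash, bay, iris, rye, fig, tulip, teak, kale, ivy.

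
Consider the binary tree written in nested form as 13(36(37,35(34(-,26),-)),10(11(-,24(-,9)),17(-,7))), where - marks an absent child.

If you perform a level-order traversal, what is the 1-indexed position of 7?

Level-order visits nodes level by level from the root, left to right within each level.
Level 0: 13
Level 1: 36, 10
Level 2: 37, 35, 11, 17
Level 3: 34, 24, 7
Level 4: 26, 9
Full level-order sequence: 13, 36, 10, 37, 35, 11, 17, 34, 24, 7, 26, 9.

10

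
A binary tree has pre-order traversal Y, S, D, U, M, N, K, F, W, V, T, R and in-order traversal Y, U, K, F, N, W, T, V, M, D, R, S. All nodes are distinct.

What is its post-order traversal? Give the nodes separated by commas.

The first element of pre-order is the root; it splits in-order into left and right subtrees.
Root Y: left subtree has 0 nodes { }, right has 11 {U, K, F, N, W, T, V, M, D, R, S}.
  Root S: left subtree has 10 nodes {U, K, F, N, W, T, V, M, D, R}, right has 0 { }.
    Root D: left subtree has 8 nodes {U, K, F, N, W, T, V, M}, right has 1 {R}.
      Root U: left subtree has 0 nodes { }, right has 7 {K, F, N, W, T, V, M}.
        Root M: left subtree has 6 nodes {K, F, N, W, T, V}, right has 0 { }.
          Root N: left subtree has 2 nodes {K, F}, right has 3 {W, T, V}.
            Root K: left subtree has 0 nodes { }, right has 1 {F}.
            Root W: left subtree has 0 nodes { }, right has 2 {T, V}.
              Root V: left subtree has 1 node {T}, right has 0 { }.

F, K, T, V, W, N, M, U, R, D, S, Y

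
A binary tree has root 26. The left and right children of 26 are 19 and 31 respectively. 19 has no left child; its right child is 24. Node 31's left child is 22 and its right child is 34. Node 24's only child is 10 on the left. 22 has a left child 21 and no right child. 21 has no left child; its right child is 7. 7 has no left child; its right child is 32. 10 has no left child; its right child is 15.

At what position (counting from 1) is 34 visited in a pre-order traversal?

Pre-order visits the node, then its left subtree, then its right subtree.
Visit 26.
At 26: go left to 19.
  Visit 19.
  At 19: no left child.
  At 19: go right to 24.
    Visit 24.
    At 24: go left to 10.
      Visit 10.
      At 10: no left child.
      At 10: go right to 15.
        15 is a leaf — visit 15.
    At 24: no right child.
At 26: go right to 31.
  Visit 31.
  At 31: go left to 22.
    Visit 22.
    At 22: go left to 21.
      Visit 21.
      At 21: no left child.
      At 21: go right to 7.
        Visit 7.
        At 7: no left child.
        At 7: go right to 32.
          32 is a leaf — visit 32.
    At 22: no right child.
  At 31: go right to 34.
    34 is a leaf — visit 34.
Full pre-order sequence: 26, 19, 24, 10, 15, 31, 22, 21, 7, 32, 34.

11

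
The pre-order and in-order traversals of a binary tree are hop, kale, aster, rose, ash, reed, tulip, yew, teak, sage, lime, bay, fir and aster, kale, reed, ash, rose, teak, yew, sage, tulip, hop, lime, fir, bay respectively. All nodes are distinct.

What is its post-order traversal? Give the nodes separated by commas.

The first element of pre-order is the root; it splits in-order into left and right subtrees.
Root hop: left subtree has 9 nodes {aster, kale, reed, ash, rose, teak, yew, sage, tulip}, right has 3 {lime, fir, bay}.
  Root kale: left subtree has 1 node {aster}, right has 7 {reed, ash, rose, teak, yew, sage, tulip}.
    Root rose: left subtree has 2 nodes {reed, ash}, right has 4 {teak, yew, sage, tulip}.
      Root ash: left subtree has 1 node {reed}, right has 0 { }.
      Root tulip: left subtree has 3 nodes {teak, yew, sage}, right has 0 { }.
        Root yew: left subtree has 1 node {teak}, right has 1 {sage}.
  Root lime: left subtree has 0 nodes { }, right has 2 {fir, bay}.
    Root bay: left subtree has 1 node {fir}, right has 0 { }.

aster, reed, ash, teak, sage, yew, tulip, rose, kale, fir, bay, lime, hop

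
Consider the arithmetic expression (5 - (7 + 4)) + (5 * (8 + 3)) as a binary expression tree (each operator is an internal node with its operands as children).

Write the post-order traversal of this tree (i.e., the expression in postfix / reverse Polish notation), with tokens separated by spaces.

Post-order on an expression tree gives postfix notation: for each operator, emit left operand, right operand, then the operator.

5 7 4 + - 5 8 3 + * +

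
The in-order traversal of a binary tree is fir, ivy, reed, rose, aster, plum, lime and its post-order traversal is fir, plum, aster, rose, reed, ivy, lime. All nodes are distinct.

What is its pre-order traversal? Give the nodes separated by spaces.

lime ivy fir reed rose aster plum

The last element of post-order is the root; it splits in-order into left and right subtrees.
Root lime: left subtree has 6 nodes {fir, ivy, reed, rose, aster, plum}, right has 0 { }.
  Root ivy: left subtree has 1 node {fir}, right has 4 {reed, rose, aster, plum}.
    Root reed: left subtree has 0 nodes { }, right has 3 {rose, aster, plum}.
      Root rose: left subtree has 0 nodes { }, right has 2 {aster, plum}.
        Root aster: left subtree has 0 nodes { }, right has 1 {plum}.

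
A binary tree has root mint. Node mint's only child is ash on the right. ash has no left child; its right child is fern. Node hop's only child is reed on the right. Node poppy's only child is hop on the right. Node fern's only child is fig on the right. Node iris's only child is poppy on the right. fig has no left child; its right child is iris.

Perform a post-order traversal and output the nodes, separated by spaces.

reed hop poppy iris fig fern ash mint

Post-order visits the left subtree, then the right subtree, then the node.
At mint: no left child.
At mint: go right to ash.
  At ash: no left child.
  At ash: go right to fern.
    At fern: no left child.
    At fern: go right to fig.
      At fig: no left child.
      At fig: go right to iris.
        At iris: no left child.
        At iris: go right to poppy.
          At poppy: no left child.
          At poppy: go right to hop.
            At hop: no left child.
            At hop: go right to reed.
              reed is a leaf — visit reed.
            Visit hop.
          Visit poppy.
        Visit iris.
      Visit fig.
    Visit fern.
  Visit ash.
Visit mint.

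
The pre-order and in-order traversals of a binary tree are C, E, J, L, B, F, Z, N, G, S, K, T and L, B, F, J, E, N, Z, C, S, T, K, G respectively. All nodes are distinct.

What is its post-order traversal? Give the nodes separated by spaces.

The first element of pre-order is the root; it splits in-order into left and right subtrees.
Root C: left subtree has 7 nodes {L, B, F, J, E, N, Z}, right has 4 {S, T, K, G}.
  Root E: left subtree has 4 nodes {L, B, F, J}, right has 2 {N, Z}.
    Root J: left subtree has 3 nodes {L, B, F}, right has 0 { }.
      Root L: left subtree has 0 nodes { }, right has 2 {B, F}.
        Root B: left subtree has 0 nodes { }, right has 1 {F}.
    Root Z: left subtree has 1 node {N}, right has 0 { }.
  Root G: left subtree has 3 nodes {S, T, K}, right has 0 { }.
    Root S: left subtree has 0 nodes { }, right has 2 {T, K}.
      Root K: left subtree has 1 node {T}, right has 0 { }.

F B L J N Z E T K S G C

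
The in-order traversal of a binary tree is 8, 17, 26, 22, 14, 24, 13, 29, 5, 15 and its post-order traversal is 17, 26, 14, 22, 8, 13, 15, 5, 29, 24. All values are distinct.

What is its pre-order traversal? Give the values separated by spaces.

24 8 22 26 17 14 29 13 5 15

The last element of post-order is the root; it splits in-order into left and right subtrees.
Root 24: left subtree has 5 nodes {8, 17, 26, 22, 14}, right has 4 {13, 29, 5, 15}.
  Root 8: left subtree has 0 nodes { }, right has 4 {17, 26, 22, 14}.
    Root 22: left subtree has 2 nodes {17, 26}, right has 1 {14}.
      Root 26: left subtree has 1 node {17}, right has 0 { }.
  Root 29: left subtree has 1 node {13}, right has 2 {5, 15}.
    Root 5: left subtree has 0 nodes { }, right has 1 {15}.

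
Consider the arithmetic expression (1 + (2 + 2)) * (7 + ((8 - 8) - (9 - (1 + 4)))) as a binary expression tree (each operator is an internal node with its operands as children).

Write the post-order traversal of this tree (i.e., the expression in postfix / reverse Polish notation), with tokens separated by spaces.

Post-order on an expression tree gives postfix notation: for each operator, emit left operand, right operand, then the operator.

1 2 2 + + 7 8 8 - 9 1 4 + - - + *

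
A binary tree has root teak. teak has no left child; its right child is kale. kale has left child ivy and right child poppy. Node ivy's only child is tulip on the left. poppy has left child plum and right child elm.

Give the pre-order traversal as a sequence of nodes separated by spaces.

Pre-order visits the node, then its left subtree, then its right subtree.
Visit teak.
At teak: no left child.
At teak: go right to kale.
  Visit kale.
  At kale: go left to ivy.
    Visit ivy.
    At ivy: go left to tulip.
      tulip is a leaf — visit tulip.
    At ivy: no right child.
  At kale: go right to poppy.
    Visit poppy.
    At poppy: go left to plum.
      plum is a leaf — visit plum.
    At poppy: go right to elm.
      elm is a leaf — visit elm.

teak kale ivy tulip poppy plum elm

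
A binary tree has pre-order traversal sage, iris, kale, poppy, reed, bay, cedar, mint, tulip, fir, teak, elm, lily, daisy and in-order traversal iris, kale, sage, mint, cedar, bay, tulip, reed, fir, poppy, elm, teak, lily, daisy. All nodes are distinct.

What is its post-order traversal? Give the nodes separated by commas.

The first element of pre-order is the root; it splits in-order into left and right subtrees.
Root sage: left subtree has 2 nodes {iris, kale}, right has 11 {mint, cedar, bay, tulip, reed, fir, poppy, elm, teak, lily, daisy}.
  Root iris: left subtree has 0 nodes { }, right has 1 {kale}.
  Root poppy: left subtree has 6 nodes {mint, cedar, bay, tulip, reed, fir}, right has 4 {elm, teak, lily, daisy}.
    Root reed: left subtree has 4 nodes {mint, cedar, bay, tulip}, right has 1 {fir}.
      Root bay: left subtree has 2 nodes {mint, cedar}, right has 1 {tulip}.
        Root cedar: left subtree has 1 node {mint}, right has 0 { }.
    Root teak: left subtree has 1 node {elm}, right has 2 {lily, daisy}.
      Root lily: left subtree has 0 nodes { }, right has 1 {daisy}.

kale, iris, mint, cedar, tulip, bay, fir, reed, elm, daisy, lily, teak, poppy, sage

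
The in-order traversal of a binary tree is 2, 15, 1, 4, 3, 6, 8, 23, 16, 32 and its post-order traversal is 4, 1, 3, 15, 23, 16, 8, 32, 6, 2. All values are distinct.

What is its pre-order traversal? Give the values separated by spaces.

The last element of post-order is the root; it splits in-order into left and right subtrees.
Root 2: left subtree has 0 nodes { }, right has 9 {15, 1, 4, 3, 6, 8, 23, 16, 32}.
  Root 6: left subtree has 4 nodes {15, 1, 4, 3}, right has 4 {8, 23, 16, 32}.
    Root 15: left subtree has 0 nodes { }, right has 3 {1, 4, 3}.
      Root 3: left subtree has 2 nodes {1, 4}, right has 0 { }.
        Root 1: left subtree has 0 nodes { }, right has 1 {4}.
    Root 32: left subtree has 3 nodes {8, 23, 16}, right has 0 { }.
      Root 8: left subtree has 0 nodes { }, right has 2 {23, 16}.
        Root 16: left subtree has 1 node {23}, right has 0 { }.

2 6 15 3 1 4 32 8 16 23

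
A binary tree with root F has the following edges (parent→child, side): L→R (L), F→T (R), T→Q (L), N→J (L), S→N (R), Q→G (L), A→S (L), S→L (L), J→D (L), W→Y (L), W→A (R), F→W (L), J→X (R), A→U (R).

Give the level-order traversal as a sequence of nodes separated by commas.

F, W, T, Y, A, Q, S, U, G, L, N, R, J, D, X

Level-order visits nodes level by level from the root, left to right within each level.
Level 0: F
Level 1: W, T
Level 2: Y, A, Q
Level 3: S, U, G
Level 4: L, N
Level 5: R, J
Level 6: D, X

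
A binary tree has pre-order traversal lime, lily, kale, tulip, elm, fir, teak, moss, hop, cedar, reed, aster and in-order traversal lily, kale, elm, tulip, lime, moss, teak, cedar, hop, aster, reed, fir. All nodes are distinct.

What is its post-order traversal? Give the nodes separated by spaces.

elm tulip kale lily moss cedar aster reed hop teak fir lime

The first element of pre-order is the root; it splits in-order into left and right subtrees.
Root lime: left subtree has 4 nodes {lily, kale, elm, tulip}, right has 7 {moss, teak, cedar, hop, aster, reed, fir}.
  Root lily: left subtree has 0 nodes { }, right has 3 {kale, elm, tulip}.
    Root kale: left subtree has 0 nodes { }, right has 2 {elm, tulip}.
      Root tulip: left subtree has 1 node {elm}, right has 0 { }.
  Root fir: left subtree has 6 nodes {moss, teak, cedar, hop, aster, reed}, right has 0 { }.
    Root teak: left subtree has 1 node {moss}, right has 4 {cedar, hop, aster, reed}.
      Root hop: left subtree has 1 node {cedar}, right has 2 {aster, reed}.
        Root reed: left subtree has 1 node {aster}, right has 0 { }.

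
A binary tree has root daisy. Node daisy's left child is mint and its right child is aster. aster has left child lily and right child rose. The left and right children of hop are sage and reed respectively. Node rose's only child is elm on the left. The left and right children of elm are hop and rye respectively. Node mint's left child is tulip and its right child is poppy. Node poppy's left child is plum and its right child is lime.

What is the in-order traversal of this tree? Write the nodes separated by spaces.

tulip mint plum poppy lime daisy lily aster sage hop reed elm rye rose

In-order visits the left subtree, then the node, then the right subtree.
At daisy: go left to mint.
  At mint: go left to tulip.
    tulip is a leaf — visit tulip.
  Visit mint.
  At mint: go right to poppy.
    At poppy: go left to plum.
      plum is a leaf — visit plum.
    Visit poppy.
    At poppy: go right to lime.
      lime is a leaf — visit lime.
Visit daisy.
At daisy: go right to aster.
  At aster: go left to lily.
    lily is a leaf — visit lily.
  Visit aster.
  At aster: go right to rose.
    At rose: go left to elm.
      At elm: go left to hop.
        At hop: go left to sage.
          sage is a leaf — visit sage.
        Visit hop.
        At hop: go right to reed.
          reed is a leaf — visit reed.
      Visit elm.
      At elm: go right to rye.
        rye is a leaf — visit rye.
    Visit rose.
    At rose: no right child.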